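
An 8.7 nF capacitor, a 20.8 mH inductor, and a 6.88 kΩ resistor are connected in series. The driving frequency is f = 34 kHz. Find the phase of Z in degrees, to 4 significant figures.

29.58°

ω = 2πf = 213600 rad/s
X_L = ωL = 4443 Ω
X_C = 1/(ωC) = 538.0 Ω
Net reactance X = X_L − X_C = 3905 Ω
Z = 6880 + j3905 Ω
|Z| = √(6880² + 3905²) = 7911 Ω
∠Z = arctan(3905/6880) = 29.58°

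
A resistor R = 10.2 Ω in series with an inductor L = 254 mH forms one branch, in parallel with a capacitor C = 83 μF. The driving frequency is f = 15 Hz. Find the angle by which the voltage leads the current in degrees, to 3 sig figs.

61.3°

ω = 2πf = 94.25 rad/s
X_L = ωL = 23.9 Ω
X_C = 1/(ωC) = 128 Ω
Branch 1 (R+jX_L): Z₁ = 10.2 + j23.9 Ω, |Z₁| = 26.0 Ω
Branch 2 (−jX_C): Z₂ = −j128 Ω
Parallel: Z = Z₁Z₂/(Z₁+Z₂), |Z| = 31.9 Ω, ∠Z = 61.3°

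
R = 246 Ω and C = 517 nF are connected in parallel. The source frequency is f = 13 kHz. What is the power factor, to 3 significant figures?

0.0958

ω = 2πf = 81680 rad/s
X_C = 1/(ωC) = 23.7 Ω
Parallel: admittances add. Y = 1/R + jωC
Y = (0.00407 + j0.0422) S
|Y| = 0.0424 S → |Z| = 1/|Y| = 23.6 Ω, ∠Z = −∠Y = -84.5°
cos φ = cos(-84.5°) = 0.0958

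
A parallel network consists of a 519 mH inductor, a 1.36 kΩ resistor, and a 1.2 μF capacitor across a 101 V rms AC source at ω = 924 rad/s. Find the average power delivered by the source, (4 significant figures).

7.501 W

X_L = ωL = 479.6 Ω
X_C = 1/(ωC) = 901.9 Ω
Parallel: admittances add. Y = 1/R + 1/(jωL) + jωC
Y = (0.0007353 − j0.0009765) S
|Y| = 0.001222 S → |Z| = 1/|Y| = 818.1 Ω, ∠Z = −∠Y = 53.02°
I = V/|Z| = 123.5 mA
P = VI cos φ = 101 × 0.1235 × cos(53.02°) = 7.501 W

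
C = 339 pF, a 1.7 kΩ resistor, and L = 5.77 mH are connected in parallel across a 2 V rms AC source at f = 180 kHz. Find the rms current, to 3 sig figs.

1.26 mA

ω = 2πf = 1.131e+06 rad/s
X_L = ωL = 6530 Ω
X_C = 1/(ωC) = 2610 Ω
Parallel: admittances add. Y = 1/R + 1/(jωL) + jωC
Y = (0.000588 + j0.000230) S
|Y| = 0.000632 S → |Z| = 1/|Y| = 1580 Ω, ∠Z = −∠Y = -21.4°
I = V/|Z| = 2/1580 = 1.26 mA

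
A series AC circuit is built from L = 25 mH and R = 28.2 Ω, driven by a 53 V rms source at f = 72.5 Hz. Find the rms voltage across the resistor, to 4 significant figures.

49.14 V

ω = 2πf = 455.5 rad/s
X_L = ωL = 11.39 Ω
Z = 28.20 + j11.39 Ω
|Z| = √(28.20² + 11.39²) = 30.41 Ω
I = V/|Z| = 1.743 A
V_R = I·|Z_R| = 1.743 × 28.20 = 49.14 V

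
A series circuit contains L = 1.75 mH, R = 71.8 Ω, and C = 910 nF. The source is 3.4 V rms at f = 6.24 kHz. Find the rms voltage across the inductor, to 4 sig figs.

2.828 V

ω = 2πf = 39210 rad/s
X_L = ωL = 68.61 Ω
X_C = 1/(ωC) = 28.03 Ω
Net reactance X = X_L − X_C = 40.58 Ω
Z = 71.80 + j40.58 Ω
|Z| = √(71.80² + 40.58²) = 82.48 Ω
I = V/|Z| = 41.22 mA
V_L = I·|Z_L| = 0.04122 × 68.61 = 2.828 V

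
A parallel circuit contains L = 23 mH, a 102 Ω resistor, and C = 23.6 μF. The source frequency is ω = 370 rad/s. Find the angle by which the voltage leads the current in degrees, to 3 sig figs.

X_L = ωL = 8.51 Ω
X_C = 1/(ωC) = 115 Ω
Parallel: admittances add. Y = 1/R + 1/(jωL) + jωC
Y = (0.00980 − j0.109) S
|Y| = 0.109 S → |Z| = 1/|Y| = 9.16 Ω, ∠Z = −∠Y = 84.8°

84.8°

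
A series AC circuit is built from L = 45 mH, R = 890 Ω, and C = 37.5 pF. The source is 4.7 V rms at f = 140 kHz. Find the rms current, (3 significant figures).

505 μA

ω = 2πf = 879600 rad/s
X_L = ωL = 39600 Ω
X_C = 1/(ωC) = 30300 Ω
Net reactance X = X_L − X_C = 9270 Ω
Z = 890 + j9270 Ω
|Z| = √(890² + 9270²) = 9310 Ω
I = V/|Z| = 4.7/9310 = 505 μA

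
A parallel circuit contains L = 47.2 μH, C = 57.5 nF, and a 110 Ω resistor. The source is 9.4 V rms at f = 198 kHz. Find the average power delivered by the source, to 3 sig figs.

803 mW

ω = 2πf = 1.244e+06 rad/s
X_L = ωL = 58.7 Ω
X_C = 1/(ωC) = 14.0 Ω
Parallel: admittances add. Y = 1/R + 1/(jωL) + jωC
Y = (0.00909 + j0.0545) S
|Y| = 0.0553 S → |Z| = 1/|Y| = 18.1 Ω, ∠Z = −∠Y = -80.5°
I = V/|Z| = 519 mA
P = VI cos φ = 9.4 × 0.519 × cos(-80.5°) = 803 mW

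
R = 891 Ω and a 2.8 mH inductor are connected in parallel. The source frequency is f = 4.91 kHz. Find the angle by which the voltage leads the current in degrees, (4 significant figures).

ω = 2πf = 30850 rad/s
X_L = ωL = 86.38 Ω
Parallel: admittances add. Y = 1/R + 1/(jωL)
Y = (0.001122 − j0.01158) S
|Y| = 0.01163 S → |Z| = 1/|Y| = 85.98 Ω, ∠Z = −∠Y = 84.46°

84.46°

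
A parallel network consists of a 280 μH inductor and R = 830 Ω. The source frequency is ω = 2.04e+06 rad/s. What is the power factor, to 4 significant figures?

X_L = ωL = 571.2 Ω
Parallel: admittances add. Y = 1/R + 1/(jωL)
Y = (0.001205 − j0.001751) S
|Y| = 0.002125 S → |Z| = 1/|Y| = 470.5 Ω, ∠Z = −∠Y = 55.46°
cos φ = cos(55.46°) = 0.5669

0.5669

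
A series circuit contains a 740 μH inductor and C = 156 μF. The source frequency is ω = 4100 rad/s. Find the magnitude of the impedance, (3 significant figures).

1.47 Ω

X_L = ωL = 3.03 Ω
X_C = 1/(ωC) = 1.56 Ω
Net reactance X = X_L − X_C = 1.47 Ω
Z = j1.47 Ω
|Z| = √(0² + 1.47²) = 1.47 Ω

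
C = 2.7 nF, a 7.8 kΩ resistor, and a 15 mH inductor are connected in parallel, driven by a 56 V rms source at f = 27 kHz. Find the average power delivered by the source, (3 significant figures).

402 mW

ω = 2πf = 169600 rad/s
X_L = ωL = 2540 Ω
X_C = 1/(ωC) = 2180 Ω
Parallel: admittances add. Y = 1/R + 1/(jωL) + jωC
Y = (0.000128 + j6.51e-05) S
|Y| = 0.000144 S → |Z| = 1/|Y| = 6960 Ω, ∠Z = −∠Y = -26.9°
I = V/|Z| = 8.05 mA
P = VI cos φ = 56 × 0.00805 × cos(-26.9°) = 402 mW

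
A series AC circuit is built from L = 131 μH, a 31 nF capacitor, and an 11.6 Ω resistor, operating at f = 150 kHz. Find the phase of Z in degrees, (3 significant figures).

82.6°

ω = 2πf = 942500 rad/s
X_L = ωL = 123 Ω
X_C = 1/(ωC) = 34.2 Ω
Net reactance X = X_L − X_C = 89.2 Ω
Z = 11.6 + j89.2 Ω
|Z| = √(11.6² + 89.2²) = 90.0 Ω
∠Z = arctan(89.2/11.6) = 82.6°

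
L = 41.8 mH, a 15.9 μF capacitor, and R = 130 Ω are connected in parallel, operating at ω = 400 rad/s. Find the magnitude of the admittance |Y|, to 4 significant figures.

X_L = ωL = 16.72 Ω
X_C = 1/(ωC) = 157.2 Ω
Parallel: admittances add. Y = 1/R + 1/(jωL) + jωC
Y = (0.007692 − j0.05345) S
|Y| = 0.05400 S → |Z| = 1/|Y| = 18.52 Ω, ∠Z = −∠Y = 81.81°

54.00 mS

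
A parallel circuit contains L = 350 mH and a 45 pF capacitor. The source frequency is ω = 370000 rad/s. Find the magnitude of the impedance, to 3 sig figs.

X_L = ωL = 129000 Ω
X_C = 1/(ωC) = 60100 Ω
Parallel: admittances add. Y = 1/(jωL) + jωC
Y = (0 + j8.93e-06) S
|Y| = 8.93e-06 S → |Z| = 1/|Y| = 112000 Ω, ∠Z = −∠Y = -90.0°

112000 Ω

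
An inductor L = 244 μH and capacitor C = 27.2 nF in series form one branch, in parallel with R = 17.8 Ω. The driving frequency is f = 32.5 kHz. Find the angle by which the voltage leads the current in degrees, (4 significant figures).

ω = 2πf = 204200 rad/s
X_L = ωL = 49.83 Ω
X_C = 1/(ωC) = 180.0 Ω
Branch 1: Z₁ = R = 17.80 Ω
Branch 2 (series LC): Z₂ = j(X_L − X_C) = −j130.2 Ω
Parallel: Z = Z₁Z₂/(Z₁+Z₂), |Z| = 17.64 Ω, ∠Z = -7.784°

-7.784°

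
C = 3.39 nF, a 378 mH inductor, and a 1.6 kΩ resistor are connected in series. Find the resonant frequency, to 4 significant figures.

ω₀ = 1/√(LC) = 1/√(0.378 × 3.39e-09) = 27940 rad/s
f₀ = ω₀/(2π) = 4.446 kHz

4.446 kHz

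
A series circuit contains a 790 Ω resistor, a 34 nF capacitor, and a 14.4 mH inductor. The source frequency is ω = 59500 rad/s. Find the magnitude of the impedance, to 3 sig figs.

X_L = ωL = 857 Ω
X_C = 1/(ωC) = 494 Ω
Net reactance X = X_L − X_C = 362 Ω
Z = 790 + j362 Ω
|Z| = √(790² + 362²) = 869 Ω

869 Ω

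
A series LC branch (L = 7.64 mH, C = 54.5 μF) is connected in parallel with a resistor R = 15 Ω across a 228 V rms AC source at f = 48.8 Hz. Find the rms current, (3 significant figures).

ω = 2πf = 306.6 rad/s
X_L = ωL = 2.34 Ω
X_C = 1/(ωC) = 59.8 Ω
Branch 1: Z₁ = R = 15.0 Ω
Branch 2 (series LC): Z₂ = j(X_L − X_C) = −j57.5 Ω
Parallel: Z = Z₁Z₂/(Z₁+Z₂), |Z| = 14.5 Ω, ∠Z = -14.6°
I = V/|Z| = 228/14.5 = 15.7 A

15.7 A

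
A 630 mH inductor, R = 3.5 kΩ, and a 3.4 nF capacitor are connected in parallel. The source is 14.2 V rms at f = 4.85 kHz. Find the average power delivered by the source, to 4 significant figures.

57.61 mW

ω = 2πf = 30470 rad/s
X_L = ωL = 19200 Ω
X_C = 1/(ωC) = 9652 Ω
Parallel: admittances add. Y = 1/R + 1/(jωL) + jωC
Y = (0.0002857 + j5.152e-05) S
|Y| = 0.0002903 S → |Z| = 1/|Y| = 3444 Ω, ∠Z = −∠Y = -10.22°
I = V/|Z| = 4.123 mA
P = VI cos φ = 14.2 × 0.004123 × cos(-10.22°) = 57.61 mW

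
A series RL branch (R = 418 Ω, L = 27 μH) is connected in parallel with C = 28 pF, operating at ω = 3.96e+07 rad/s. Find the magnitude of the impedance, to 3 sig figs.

2300 Ω

X_L = ωL = 1070 Ω
X_C = 1/(ωC) = 902 Ω
Branch 1 (R+jX_L): Z₁ = 418 + j1070 Ω, |Z₁| = 1150 Ω
Branch 2 (−jX_C): Z₂ = −j902 Ω
Parallel: Z = Z₁Z₂/(Z₁+Z₂), |Z| = 2300 Ω, ∠Z = -43.2°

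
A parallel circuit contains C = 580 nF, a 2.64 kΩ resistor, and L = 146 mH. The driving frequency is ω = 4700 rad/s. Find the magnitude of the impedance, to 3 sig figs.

X_L = ωL = 686 Ω
X_C = 1/(ωC) = 367 Ω
Parallel: admittances add. Y = 1/R + 1/(jωL) + jωC
Y = (0.000379 + j0.00127) S
|Y| = 0.00132 S → |Z| = 1/|Y| = 755 Ω, ∠Z = −∠Y = -73.4°

755 Ω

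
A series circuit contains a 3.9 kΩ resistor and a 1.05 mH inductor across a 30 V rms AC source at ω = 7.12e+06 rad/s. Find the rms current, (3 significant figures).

3.56 mA

X_L = ωL = 7480 Ω
Z = 3900 + j7480 Ω
|Z| = √(3900² + 7480²) = 8430 Ω
I = V/|Z| = 30/8430 = 3.56 mA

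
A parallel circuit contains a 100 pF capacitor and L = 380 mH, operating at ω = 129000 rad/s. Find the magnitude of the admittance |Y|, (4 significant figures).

X_L = ωL = 49020 Ω
X_C = 1/(ωC) = 77520 Ω
Parallel: admittances add. Y = 1/(jωL) + jωC
Y = (0 − j7.5e-06) S
|Y| = 7.5e-06 S → |Z| = 1/|Y| = 133300 Ω, ∠Z = −∠Y = 90.00°

7.500 μS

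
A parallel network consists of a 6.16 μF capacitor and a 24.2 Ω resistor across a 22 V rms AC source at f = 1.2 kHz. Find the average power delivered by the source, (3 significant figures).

20.0 W

ω = 2πf = 7540 rad/s
X_C = 1/(ωC) = 21.5 Ω
Parallel: admittances add. Y = 1/R + jωC
Y = (0.0413 + j0.0464) S
|Y| = 0.0622 S → |Z| = 1/|Y| = 16.1 Ω, ∠Z = −∠Y = -48.3°
I = V/|Z| = 1.37 A
P = VI cos φ = 22 × 1.37 × cos(-48.3°) = 20.0 W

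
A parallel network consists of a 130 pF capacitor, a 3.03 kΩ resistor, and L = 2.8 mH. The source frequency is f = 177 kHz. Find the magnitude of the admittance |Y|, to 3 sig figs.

ω = 2πf = 1.112e+06 rad/s
X_L = ωL = 3110 Ω
X_C = 1/(ωC) = 6920 Ω
Parallel: admittances add. Y = 1/R + 1/(jωL) + jωC
Y = (0.000330 − j0.000177) S
|Y| = 0.000374 S → |Z| = 1/|Y| = 2670 Ω, ∠Z = −∠Y = 28.1°

374 μS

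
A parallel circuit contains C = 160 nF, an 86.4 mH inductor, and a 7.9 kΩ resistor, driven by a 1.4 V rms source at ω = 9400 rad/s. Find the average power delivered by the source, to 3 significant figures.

248 μW

X_L = ωL = 812 Ω
X_C = 1/(ωC) = 665 Ω
Parallel: admittances add. Y = 1/R + 1/(jωL) + jωC
Y = (0.000127 + j0.000273) S
|Y| = 0.000301 S → |Z| = 1/|Y| = 3330 Ω, ∠Z = −∠Y = -65.1°
I = V/|Z| = 421 μA
P = VI cos φ = 1.4 × 0.000421 × cos(-65.1°) = 248 μW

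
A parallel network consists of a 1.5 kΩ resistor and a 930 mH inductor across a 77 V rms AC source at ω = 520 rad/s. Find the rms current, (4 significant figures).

X_L = ωL = 483.6 Ω
Parallel: admittances add. Y = 1/R + 1/(jωL)
Y = (0.0006667 − j0.002068) S
|Y| = 0.002173 S → |Z| = 1/|Y| = 460.3 Ω, ∠Z = −∠Y = 72.13°
I = V/|Z| = 77/460.3 = 167.3 mA

167.3 mA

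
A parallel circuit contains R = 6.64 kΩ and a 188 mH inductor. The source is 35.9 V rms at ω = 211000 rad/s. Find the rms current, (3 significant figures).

X_L = ωL = 39700 Ω
Parallel: admittances add. Y = 1/R + 1/(jωL)
Y = (0.000151 − j2.52e-05) S
|Y| = 0.000153 S → |Z| = 1/|Y| = 6550 Ω, ∠Z = −∠Y = 9.50°
I = V/|Z| = 35.9/6550 = 5.48 mA

5.48 mA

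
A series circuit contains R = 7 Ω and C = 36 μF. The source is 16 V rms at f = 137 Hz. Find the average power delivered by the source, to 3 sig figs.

ω = 2πf = 860.8 rad/s
X_C = 1/(ωC) = 32.3 Ω
Z = 7.00 − j32.3 Ω
|Z| = √(7.00² + 32.3²) = 33.0 Ω
∠Z = arctan(-32.3/7.00) = -77.8°
I = V/|Z| = 485 mA
P = VI cos φ = 16 × 0.485 × cos(-77.8°) = 1.64 W

1.64 W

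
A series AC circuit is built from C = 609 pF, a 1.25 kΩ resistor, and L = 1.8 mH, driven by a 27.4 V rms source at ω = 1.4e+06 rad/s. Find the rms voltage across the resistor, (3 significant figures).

X_L = ωL = 2520 Ω
X_C = 1/(ωC) = 1170 Ω
Net reactance X = X_L − X_C = 1350 Ω
Z = 1250 + j1350 Ω
|Z| = √(1250² + 1350²) = 1840 Ω
I = V/|Z| = 14.9 mA
V_R = I·|Z_R| = 0.0149 × 1250 = 18.6 V

18.6 V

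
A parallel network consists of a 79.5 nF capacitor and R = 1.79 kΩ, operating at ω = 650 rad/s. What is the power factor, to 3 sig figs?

0.996

X_C = 1/(ωC) = 19400 Ω
Parallel: admittances add. Y = 1/R + jωC
Y = (0.000559 + j5.17e-05) S
|Y| = 0.000561 S → |Z| = 1/|Y| = 1780 Ω, ∠Z = −∠Y = -5.28°
cos φ = cos(-5.28°) = 0.996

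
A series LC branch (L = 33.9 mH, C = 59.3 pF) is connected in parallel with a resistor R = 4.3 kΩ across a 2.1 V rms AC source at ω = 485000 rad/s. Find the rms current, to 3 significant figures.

502 μA

X_L = ωL = 16400 Ω
X_C = 1/(ωC) = 34800 Ω
Branch 1: Z₁ = R = 4300 Ω
Branch 2 (series LC): Z₂ = j(X_L − X_C) = −j18300 Ω
Parallel: Z = Z₁Z₂/(Z₁+Z₂), |Z| = 4190 Ω, ∠Z = -13.2°
I = V/|Z| = 2.1/4190 = 502 μA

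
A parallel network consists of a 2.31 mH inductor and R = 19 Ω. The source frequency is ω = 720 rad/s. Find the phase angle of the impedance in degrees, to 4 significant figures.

X_L = ωL = 1.663 Ω
Parallel: admittances add. Y = 1/R + 1/(jωL)
Y = (0.05263 − j0.6013) S
|Y| = 0.6035 S → |Z| = 1/|Y| = 1.657 Ω, ∠Z = −∠Y = 85.00°

85.00°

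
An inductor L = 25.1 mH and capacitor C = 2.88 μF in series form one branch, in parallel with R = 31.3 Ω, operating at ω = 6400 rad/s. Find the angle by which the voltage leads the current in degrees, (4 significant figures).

X_L = ωL = 160.6 Ω
X_C = 1/(ωC) = 54.25 Ω
Branch 1: Z₁ = R = 31.30 Ω
Branch 2 (series LC): Z₂ = j(X_L − X_C) = j106.4 Ω
Parallel: Z = Z₁Z₂/(Z₁+Z₂), |Z| = 30.03 Ω, ∠Z = 16.39°

16.39°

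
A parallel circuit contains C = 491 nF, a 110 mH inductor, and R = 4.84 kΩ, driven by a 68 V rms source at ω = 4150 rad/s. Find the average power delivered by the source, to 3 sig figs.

955 mW

X_L = ωL = 456 Ω
X_C = 1/(ωC) = 491 Ω
Parallel: admittances add. Y = 1/R + 1/(jωL) + jωC
Y = (0.000207 − j0.000153) S
|Y| = 0.000257 S → |Z| = 1/|Y| = 3890 Ω, ∠Z = −∠Y = 36.5°
I = V/|Z| = 17.5 mA
P = VI cos φ = 68 × 0.0175 × cos(36.5°) = 955 mW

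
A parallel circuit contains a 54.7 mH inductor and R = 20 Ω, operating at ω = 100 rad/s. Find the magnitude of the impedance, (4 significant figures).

5.276 Ω

X_L = ωL = 5.470 Ω
Parallel: admittances add. Y = 1/R + 1/(jωL)
Y = (0.05000 − j0.1828) S
|Y| = 0.1895 S → |Z| = 1/|Y| = 5.276 Ω, ∠Z = −∠Y = 74.70°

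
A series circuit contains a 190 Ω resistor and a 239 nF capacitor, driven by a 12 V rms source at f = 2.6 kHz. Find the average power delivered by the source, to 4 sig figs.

269.0 mW

ω = 2πf = 16340 rad/s
X_C = 1/(ωC) = 256.1 Ω
Z = 190.0 − j256.1 Ω
|Z| = √(190.0² + 256.1²) = 318.9 Ω
∠Z = arctan(-256.1/190.0) = -53.43°
I = V/|Z| = 37.63 mA
P = VI cos φ = 12 × 0.03763 × cos(-53.43°) = 269.0 mW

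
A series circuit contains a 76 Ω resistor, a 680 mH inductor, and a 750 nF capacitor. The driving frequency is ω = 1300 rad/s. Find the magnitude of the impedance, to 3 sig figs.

161 Ω

X_L = ωL = 884 Ω
X_C = 1/(ωC) = 1030 Ω
Net reactance X = X_L − X_C = -142 Ω
Z = 76.0 − j142 Ω
|Z| = √(76.0² + 142²) = 161 Ω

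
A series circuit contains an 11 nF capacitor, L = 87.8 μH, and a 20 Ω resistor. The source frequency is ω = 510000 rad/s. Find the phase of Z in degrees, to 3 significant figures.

X_L = ωL = 44.8 Ω
X_C = 1/(ωC) = 178 Ω
Net reactance X = X_L − X_C = -133 Ω
Z = 20.0 − j133 Ω
|Z| = √(20.0² + 133²) = 135 Ω
∠Z = arctan(-133/20.0) = -81.5°

-81.5°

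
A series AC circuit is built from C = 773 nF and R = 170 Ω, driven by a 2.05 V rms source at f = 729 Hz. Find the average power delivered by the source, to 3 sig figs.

ω = 2πf = 4580 rad/s
X_C = 1/(ωC) = 282 Ω
Z = 170 − j282 Ω
|Z| = √(170² + 282²) = 330 Ω
∠Z = arctan(-282/170) = -59.0°
I = V/|Z| = 6.22 mA
P = VI cos φ = 2.05 × 0.00622 × cos(-59.0°) = 6.57 mW

6.57 mW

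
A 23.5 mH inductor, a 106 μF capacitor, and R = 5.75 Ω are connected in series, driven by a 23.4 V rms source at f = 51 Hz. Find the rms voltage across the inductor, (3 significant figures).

ω = 2πf = 320.4 rad/s
X_L = ωL = 7.53 Ω
X_C = 1/(ωC) = 29.4 Ω
Net reactance X = X_L − X_C = -21.9 Ω
Z = 5.75 − j21.9 Ω
|Z| = √(5.75² + 21.9²) = 22.7 Ω
I = V/|Z| = 1.03 A
V_L = I·|Z_L| = 1.03 × 7.53 = 7.78 V

7.78 V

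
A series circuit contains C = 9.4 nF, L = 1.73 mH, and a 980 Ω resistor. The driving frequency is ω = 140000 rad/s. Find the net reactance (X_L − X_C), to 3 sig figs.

X_L = ωL = 242 Ω
X_C = 1/(ωC) = 760 Ω
X = 242 − 760 = -518 Ω

-518 Ω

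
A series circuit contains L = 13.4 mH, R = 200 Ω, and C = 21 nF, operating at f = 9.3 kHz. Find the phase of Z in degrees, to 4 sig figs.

ω = 2πf = 58430 rad/s
X_L = ωL = 783.0 Ω
X_C = 1/(ωC) = 814.9 Ω
Net reactance X = X_L − X_C = -31.91 Ω
Z = 200.0 − j31.91 Ω
|Z| = √(200.0² + 31.91²) = 202.5 Ω
∠Z = arctan(-31.91/200.0) = -9.067°

-9.067°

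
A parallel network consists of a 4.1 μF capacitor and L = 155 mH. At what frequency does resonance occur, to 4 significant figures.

ω₀ = 1/√(LC) = 1/√(0.155 × 4.1e-06) = 1254 rad/s
f₀ = ω₀/(2π) = 199.6 Hz

199.6 Hz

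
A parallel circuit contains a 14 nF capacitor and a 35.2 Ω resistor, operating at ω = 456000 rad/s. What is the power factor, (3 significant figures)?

X_C = 1/(ωC) = 157 Ω
Parallel: admittances add. Y = 1/R + jωC
Y = (0.0284 + j0.00638) S
|Y| = 0.0291 S → |Z| = 1/|Y| = 34.3 Ω, ∠Z = −∠Y = -12.7°
cos φ = cos(-12.7°) = 0.976

0.976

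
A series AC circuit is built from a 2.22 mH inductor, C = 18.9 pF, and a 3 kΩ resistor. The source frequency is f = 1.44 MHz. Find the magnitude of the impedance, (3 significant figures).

ω = 2πf = 9.048e+06 rad/s
X_L = ωL = 20100 Ω
X_C = 1/(ωC) = 5850 Ω
Net reactance X = X_L − X_C = 14200 Ω
Z = 3000 + j14200 Ω
|Z| = √(3000² + 14200²) = 14600 Ω

14600 Ω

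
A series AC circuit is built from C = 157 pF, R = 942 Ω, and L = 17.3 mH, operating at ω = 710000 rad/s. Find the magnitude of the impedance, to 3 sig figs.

X_L = ωL = 12300 Ω
X_C = 1/(ωC) = 8970 Ω
Net reactance X = X_L − X_C = 3310 Ω
Z = 942 + j3310 Ω
|Z| = √(942² + 3310²) = 3440 Ω

3440 Ω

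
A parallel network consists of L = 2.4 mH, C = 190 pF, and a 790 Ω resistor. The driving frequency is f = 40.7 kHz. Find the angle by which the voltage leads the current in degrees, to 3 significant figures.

ω = 2πf = 255700 rad/s
X_L = ωL = 614 Ω
X_C = 1/(ωC) = 20600 Ω
Parallel: admittances add. Y = 1/R + 1/(jωL) + jωC
Y = (0.00127 − j0.00158) S
|Y| = 0.00203 S → |Z| = 1/|Y| = 494 Ω, ∠Z = −∠Y = 51.3°

51.3°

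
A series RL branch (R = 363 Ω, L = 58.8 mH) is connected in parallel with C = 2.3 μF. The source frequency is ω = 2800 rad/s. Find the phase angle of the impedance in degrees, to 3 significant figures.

-67.1°

X_L = ωL = 165 Ω
X_C = 1/(ωC) = 155 Ω
Branch 1 (R+jX_L): Z₁ = 363 + j165 Ω, |Z₁| = 399 Ω
Branch 2 (−jX_C): Z₂ = −j155 Ω
Parallel: Z = Z₁Z₂/(Z₁+Z₂), |Z| = 170 Ω, ∠Z = -67.1°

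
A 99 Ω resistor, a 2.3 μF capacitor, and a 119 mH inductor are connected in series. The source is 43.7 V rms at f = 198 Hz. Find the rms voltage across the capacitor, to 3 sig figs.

68.0 V

ω = 2πf = 1244 rad/s
X_L = ωL = 148 Ω
X_C = 1/(ωC) = 349 Ω
Net reactance X = X_L − X_C = -201 Ω
Z = 99.0 − j201 Ω
|Z| = √(99.0² + 201²) = 224 Ω
I = V/|Z| = 195 mA
V_C = I·|Z_C| = 0.195 × 349 = 68.0 V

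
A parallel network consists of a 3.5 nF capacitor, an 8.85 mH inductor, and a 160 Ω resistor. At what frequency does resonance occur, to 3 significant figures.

28.6 kHz

ω₀ = 1/√(LC) = 1/√(0.00885 × 3.5e-09) = 179700 rad/s
f₀ = ω₀/(2π) = 28.6 kHz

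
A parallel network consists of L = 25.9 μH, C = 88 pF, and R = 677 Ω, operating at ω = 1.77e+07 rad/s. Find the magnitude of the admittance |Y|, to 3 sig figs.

X_L = ωL = 458 Ω
X_C = 1/(ωC) = 642 Ω
Parallel: admittances add. Y = 1/R + 1/(jωL) + jωC
Y = (0.00148 − j0.000624) S
|Y| = 0.00160 S → |Z| = 1/|Y| = 624 Ω, ∠Z = −∠Y = 22.9°

1.60 mS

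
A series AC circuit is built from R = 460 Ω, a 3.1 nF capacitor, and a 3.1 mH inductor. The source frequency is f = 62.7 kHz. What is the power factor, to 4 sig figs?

ω = 2πf = 394000 rad/s
X_L = ωL = 1221 Ω
X_C = 1/(ωC) = 818.8 Ω
Net reactance X = X_L − X_C = 402.4 Ω
Z = 460.0 + j402.4 Ω
|Z| = √(460.0² + 402.4²) = 611.2 Ω
∠Z = arctan(402.4/460.0) = 41.18°
cos φ = cos(41.18°) = 0.7526

0.7526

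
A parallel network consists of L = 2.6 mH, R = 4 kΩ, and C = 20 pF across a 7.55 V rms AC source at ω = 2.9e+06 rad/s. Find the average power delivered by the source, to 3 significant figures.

14.3 mW

X_L = ωL = 7540 Ω
X_C = 1/(ωC) = 17200 Ω
Parallel: admittances add. Y = 1/R + 1/(jωL) + jωC
Y = (0.000250 − j7.46e-05) S
|Y| = 0.000261 S → |Z| = 1/|Y| = 3830 Ω, ∠Z = −∠Y = 16.6°
I = V/|Z| = 1.97 mA
P = VI cos φ = 7.55 × 0.00197 × cos(16.6°) = 14.3 mW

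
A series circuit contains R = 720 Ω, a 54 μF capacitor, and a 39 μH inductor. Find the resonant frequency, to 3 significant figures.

ω₀ = 1/√(LC) = 1/√(3.9e-05 × 5.4e-05) = 21790 rad/s
f₀ = ω₀/(2π) = 3.47 kHz

3.47 kHz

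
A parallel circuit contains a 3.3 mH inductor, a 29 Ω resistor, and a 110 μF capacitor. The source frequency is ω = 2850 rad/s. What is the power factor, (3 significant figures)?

0.164

X_L = ωL = 9.40 Ω
X_C = 1/(ωC) = 3.19 Ω
Parallel: admittances add. Y = 1/R + 1/(jωL) + jωC
Y = (0.0345 + j0.207) S
|Y| = 0.210 S → |Z| = 1/|Y| = 4.76 Ω, ∠Z = −∠Y = -80.6°
cos φ = cos(-80.6°) = 0.164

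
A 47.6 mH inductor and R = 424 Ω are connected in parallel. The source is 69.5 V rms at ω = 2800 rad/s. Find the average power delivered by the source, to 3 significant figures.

X_L = ωL = 133 Ω
Parallel: admittances add. Y = 1/R + 1/(jωL)
Y = (0.00236 − j0.00750) S
|Y| = 0.00786 S → |Z| = 1/|Y| = 127 Ω, ∠Z = −∠Y = 72.6°
I = V/|Z| = 547 mA
P = VI cos φ = 69.5 × 0.547 × cos(72.6°) = 11.4 W

11.4 W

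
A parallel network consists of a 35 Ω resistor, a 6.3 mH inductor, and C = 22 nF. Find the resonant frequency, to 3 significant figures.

ω₀ = 1/√(LC) = 1/√(0.0063 × 2.2e-08) = 84940 rad/s
f₀ = ω₀/(2π) = 13.5 kHz

13.5 kHz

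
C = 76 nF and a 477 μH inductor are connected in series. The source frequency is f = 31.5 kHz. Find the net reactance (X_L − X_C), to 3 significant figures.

ω = 2πf = 197900 rad/s
X_L = ωL = 94.4 Ω
X_C = 1/(ωC) = 66.5 Ω
X = 94.4 − 66.5 = 27.9 Ω

27.9 Ω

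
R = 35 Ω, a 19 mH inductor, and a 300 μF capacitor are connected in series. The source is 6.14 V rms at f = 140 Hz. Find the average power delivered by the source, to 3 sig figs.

948 mW

ω = 2πf = 879.6 rad/s
X_L = ωL = 16.7 Ω
X_C = 1/(ωC) = 3.79 Ω
Net reactance X = X_L − X_C = 12.9 Ω
Z = 35.0 + j12.9 Ω
|Z| = √(35.0² + 12.9²) = 37.3 Ω
∠Z = arctan(12.9/35.0) = 20.3°
I = V/|Z| = 165 mA
P = VI cos φ = 6.14 × 0.165 × cos(20.3°) = 948 mW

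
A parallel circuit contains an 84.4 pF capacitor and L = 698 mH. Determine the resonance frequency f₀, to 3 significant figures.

20.7 kHz

ω₀ = 1/√(LC) = 1/√(0.698 × 8.44e-11) = 130300 rad/s
f₀ = ω₀/(2π) = 20.7 kHz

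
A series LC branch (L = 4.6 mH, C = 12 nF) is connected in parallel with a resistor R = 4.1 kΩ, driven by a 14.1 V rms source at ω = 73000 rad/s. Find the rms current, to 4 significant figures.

17.83 mA

X_L = ωL = 335.8 Ω
X_C = 1/(ωC) = 1142 Ω
Branch 1: Z₁ = R = 4100 Ω
Branch 2 (series LC): Z₂ = j(X_L − X_C) = −j805.8 Ω
Parallel: Z = Z₁Z₂/(Z₁+Z₂), |Z| = 790.6 Ω, ∠Z = -78.88°
I = V/|Z| = 14.1/790.6 = 17.83 mA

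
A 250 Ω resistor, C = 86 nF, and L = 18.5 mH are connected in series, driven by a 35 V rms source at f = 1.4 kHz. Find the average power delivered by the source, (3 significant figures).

218 mW

ω = 2πf = 8796 rad/s
X_L = ωL = 163 Ω
X_C = 1/(ωC) = 1320 Ω
Net reactance X = X_L − X_C = -1160 Ω
Z = 250 − j1160 Ω
|Z| = √(250² + 1160²) = 1190 Ω
∠Z = arctan(-1160/250) = -77.8°
I = V/|Z| = 29.5 mA
P = VI cos φ = 35 × 0.0295 × cos(-77.8°) = 218 mW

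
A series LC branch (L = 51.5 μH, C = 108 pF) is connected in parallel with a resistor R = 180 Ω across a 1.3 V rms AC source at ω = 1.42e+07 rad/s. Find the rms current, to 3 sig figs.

17.9 mA

X_L = ωL = 731 Ω
X_C = 1/(ωC) = 652 Ω
Branch 1: Z₁ = R = 180 Ω
Branch 2 (series LC): Z₂ = j(X_L − X_C) = j79.2 Ω
Parallel: Z = Z₁Z₂/(Z₁+Z₂), |Z| = 72.5 Ω, ∠Z = 66.2°
I = V/|Z| = 1.3/72.5 = 17.9 mA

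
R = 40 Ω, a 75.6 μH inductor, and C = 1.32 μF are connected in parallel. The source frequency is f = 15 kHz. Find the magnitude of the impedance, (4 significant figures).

ω = 2πf = 94250 rad/s
X_L = ωL = 7.125 Ω
X_C = 1/(ωC) = 8.038 Ω
Parallel: admittances add. Y = 1/R + 1/(jωL) + jωC
Y = (0.02500 − j0.01594) S
|Y| = 0.02965 S → |Z| = 1/|Y| = 33.73 Ω, ∠Z = −∠Y = 32.52°

33.73 Ω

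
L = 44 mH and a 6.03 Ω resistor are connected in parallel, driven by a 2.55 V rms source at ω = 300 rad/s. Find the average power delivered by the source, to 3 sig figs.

X_L = ωL = 13.2 Ω
Parallel: admittances add. Y = 1/R + 1/(jωL)
Y = (0.166 − j0.0758) S
|Y| = 0.182 S → |Z| = 1/|Y| = 5.48 Ω, ∠Z = −∠Y = 24.6°
I = V/|Z| = 465 mA
P = VI cos φ = 2.55 × 0.465 × cos(24.6°) = 1.08 W

1.08 W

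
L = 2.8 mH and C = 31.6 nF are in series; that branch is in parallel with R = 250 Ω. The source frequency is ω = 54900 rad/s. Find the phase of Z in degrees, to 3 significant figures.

-30.6°

X_L = ωL = 154 Ω
X_C = 1/(ωC) = 576 Ω
Branch 1: Z₁ = R = 250 Ω
Branch 2 (series LC): Z₂ = j(X_L − X_C) = −j423 Ω
Parallel: Z = Z₁Z₂/(Z₁+Z₂), |Z| = 215 Ω, ∠Z = -30.6°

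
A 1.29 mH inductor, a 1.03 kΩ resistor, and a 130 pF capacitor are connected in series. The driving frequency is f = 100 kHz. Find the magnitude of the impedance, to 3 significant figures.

11500 Ω

ω = 2πf = 628300 rad/s
X_L = ωL = 811 Ω
X_C = 1/(ωC) = 12200 Ω
Net reactance X = X_L − X_C = -11400 Ω
Z = 1030 − j11400 Ω
|Z| = √(1030² + 11400²) = 11500 Ω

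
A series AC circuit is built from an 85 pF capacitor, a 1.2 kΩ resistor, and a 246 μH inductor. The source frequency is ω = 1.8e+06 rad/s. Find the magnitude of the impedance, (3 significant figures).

6210 Ω

X_L = ωL = 443 Ω
X_C = 1/(ωC) = 6540 Ω
Net reactance X = X_L − X_C = -6090 Ω
Z = 1200 − j6090 Ω
|Z| = √(1200² + 6090²) = 6210 Ω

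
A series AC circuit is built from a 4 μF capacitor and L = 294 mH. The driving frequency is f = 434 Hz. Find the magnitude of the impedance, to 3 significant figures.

ω = 2πf = 2727 rad/s
X_L = ωL = 802 Ω
X_C = 1/(ωC) = 91.7 Ω
Net reactance X = X_L − X_C = 710 Ω
Z = j710 Ω
|Z| = √(0² + 710²) = 710 Ω

710 Ω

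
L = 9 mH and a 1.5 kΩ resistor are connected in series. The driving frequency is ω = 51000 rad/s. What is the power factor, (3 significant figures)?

0.956

X_L = ωL = 459 Ω
Z = 1500 + j459 Ω
|Z| = √(1500² + 459²) = 1570 Ω
∠Z = arctan(459/1500) = 17.0°
cos φ = cos(17.0°) = 0.956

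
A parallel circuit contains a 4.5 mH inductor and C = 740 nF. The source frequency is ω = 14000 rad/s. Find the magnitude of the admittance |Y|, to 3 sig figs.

5.51 mS

X_L = ωL = 63.0 Ω
X_C = 1/(ωC) = 96.5 Ω
Parallel: admittances add. Y = 1/(jωL) + jωC
Y = (0 − j0.00551) S
|Y| = 0.00551 S → |Z| = 1/|Y| = 181 Ω, ∠Z = −∠Y = 90.0°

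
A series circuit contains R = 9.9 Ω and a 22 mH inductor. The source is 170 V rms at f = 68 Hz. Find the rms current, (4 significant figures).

ω = 2πf = 427.3 rad/s
X_L = ωL = 9.400 Ω
Z = 9.900 + j9.400 Ω
|Z| = √(9.900² + 9.400²) = 13.65 Ω
I = V/|Z| = 170/13.65 = 12.45 A

12.45 A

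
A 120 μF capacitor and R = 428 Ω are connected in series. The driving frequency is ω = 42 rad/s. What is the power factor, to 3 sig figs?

X_C = 1/(ωC) = 198 Ω
Z = 428 − j198 Ω
|Z| = √(428² + 198²) = 472 Ω
∠Z = arctan(-198/428) = -24.9°
cos φ = cos(-24.9°) = 0.907

0.907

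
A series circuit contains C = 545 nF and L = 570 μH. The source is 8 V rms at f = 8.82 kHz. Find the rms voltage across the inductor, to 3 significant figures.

166 V

ω = 2πf = 55420 rad/s
X_L = ωL = 31.6 Ω
X_C = 1/(ωC) = 33.1 Ω
Net reactance X = X_L − X_C = -1.52 Ω
Z = − j1.52 Ω
|Z| = √(0² + 1.52²) = 1.52 Ω
I = V/|Z| = 5.26 A
V_L = I·|Z_L| = 5.26 × 31.6 = 166 V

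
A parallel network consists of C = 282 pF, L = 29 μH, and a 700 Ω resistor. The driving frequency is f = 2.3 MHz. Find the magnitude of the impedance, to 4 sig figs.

452.0 Ω

ω = 2πf = 1.445e+07 rad/s
X_L = ωL = 419.1 Ω
X_C = 1/(ωC) = 245.4 Ω
Parallel: admittances add. Y = 1/R + 1/(jωL) + jωC
Y = (0.001429 + j0.001689) S
|Y| = 0.002212 S → |Z| = 1/|Y| = 452.0 Ω, ∠Z = −∠Y = -49.78°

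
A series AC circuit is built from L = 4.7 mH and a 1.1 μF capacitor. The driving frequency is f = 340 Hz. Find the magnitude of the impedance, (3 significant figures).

ω = 2πf = 2136 rad/s
X_L = ωL = 10.0 Ω
X_C = 1/(ωC) = 426 Ω
Net reactance X = X_L − X_C = -416 Ω
Z = − j416 Ω
|Z| = √(0² + 416²) = 416 Ω

416 Ω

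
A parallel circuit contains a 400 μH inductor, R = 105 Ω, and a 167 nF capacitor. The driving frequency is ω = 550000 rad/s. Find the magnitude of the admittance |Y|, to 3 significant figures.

X_L = ωL = 220 Ω
X_C = 1/(ωC) = 10.9 Ω
Parallel: admittances add. Y = 1/R + 1/(jωL) + jωC
Y = (0.00952 + j0.0873) S
|Y| = 0.0878 S → |Z| = 1/|Y| = 11.4 Ω, ∠Z = −∠Y = -83.8°

87.8 mS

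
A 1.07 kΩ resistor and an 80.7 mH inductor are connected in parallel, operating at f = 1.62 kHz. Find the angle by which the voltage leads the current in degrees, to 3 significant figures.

52.5°

ω = 2πf = 10180 rad/s
X_L = ωL = 821 Ω
Parallel: admittances add. Y = 1/R + 1/(jωL)
Y = (0.000935 − j0.00122) S
|Y| = 0.00153 S → |Z| = 1/|Y| = 652 Ω, ∠Z = −∠Y = 52.5°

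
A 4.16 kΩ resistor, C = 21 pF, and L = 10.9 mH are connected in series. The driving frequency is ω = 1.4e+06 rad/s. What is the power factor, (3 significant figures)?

X_L = ωL = 15300 Ω
X_C = 1/(ωC) = 34000 Ω
Net reactance X = X_L − X_C = -18800 Ω
Z = 4160 − j18800 Ω
|Z| = √(4160² + 18800²) = 19200 Ω
∠Z = arctan(-18800/4160) = -77.5°
cos φ = cos(-77.5°) = 0.217

0.217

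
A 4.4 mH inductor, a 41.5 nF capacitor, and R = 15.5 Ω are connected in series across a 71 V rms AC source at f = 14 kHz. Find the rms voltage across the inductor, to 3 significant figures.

241 V

ω = 2πf = 87960 rad/s
X_L = ωL = 387 Ω
X_C = 1/(ωC) = 274 Ω
Net reactance X = X_L − X_C = 113 Ω
Z = 15.5 + j113 Ω
|Z| = √(15.5² + 113²) = 114 Ω
I = V/|Z| = 622 mA
V_L = I·|Z_L| = 0.622 × 387 = 241 V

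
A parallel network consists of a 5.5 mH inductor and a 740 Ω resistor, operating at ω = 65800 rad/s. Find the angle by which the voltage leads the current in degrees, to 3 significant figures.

63.9°

X_L = ωL = 362 Ω
Parallel: admittances add. Y = 1/R + 1/(jωL)
Y = (0.00135 − j0.00276) S
|Y| = 0.00308 S → |Z| = 1/|Y| = 325 Ω, ∠Z = −∠Y = 63.9°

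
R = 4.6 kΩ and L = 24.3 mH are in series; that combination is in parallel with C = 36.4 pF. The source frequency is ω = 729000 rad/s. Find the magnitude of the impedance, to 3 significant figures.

33700 Ω

X_L = ωL = 17700 Ω
X_C = 1/(ωC) = 37700 Ω
Branch 1 (R+jX_L): Z₁ = 4600 + j17700 Ω, |Z₁| = 18300 Ω
Branch 2 (−jX_C): Z₂ = −j37700 Ω
Parallel: Z = Z₁Z₂/(Z₁+Z₂), |Z| = 33700 Ω, ∠Z = 62.5°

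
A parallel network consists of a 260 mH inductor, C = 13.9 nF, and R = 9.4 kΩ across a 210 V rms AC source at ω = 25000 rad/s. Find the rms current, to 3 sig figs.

46.4 mA

X_L = ωL = 6500 Ω
X_C = 1/(ωC) = 2880 Ω
Parallel: admittances add. Y = 1/R + 1/(jωL) + jωC
Y = (0.000106 + j0.000194) S
|Y| = 0.000221 S → |Z| = 1/|Y| = 4530 Ω, ∠Z = −∠Y = -61.2°
I = V/|Z| = 210/4530 = 46.4 mA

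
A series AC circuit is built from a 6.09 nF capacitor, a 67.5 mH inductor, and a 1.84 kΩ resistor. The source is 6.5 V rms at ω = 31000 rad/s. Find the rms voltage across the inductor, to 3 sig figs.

3.68 V

X_L = ωL = 2090 Ω
X_C = 1/(ωC) = 5300 Ω
Net reactance X = X_L − X_C = -3200 Ω
Z = 1840 − j3200 Ω
|Z| = √(1840² + 3200²) = 3700 Ω
I = V/|Z| = 1.76 mA
V_L = I·|Z_L| = 0.00176 × 2090 = 3.68 V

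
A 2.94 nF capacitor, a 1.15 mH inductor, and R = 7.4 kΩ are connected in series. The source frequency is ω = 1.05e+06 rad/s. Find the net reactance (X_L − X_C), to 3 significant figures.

884 Ω

X_L = ωL = 1210 Ω
X_C = 1/(ωC) = 324 Ω
X = 1210 − 324 = 884 Ω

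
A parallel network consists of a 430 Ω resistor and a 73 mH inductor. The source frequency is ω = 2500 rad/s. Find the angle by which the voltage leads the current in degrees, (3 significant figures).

67.0°

X_L = ωL = 182 Ω
Parallel: admittances add. Y = 1/R + 1/(jωL)
Y = (0.00233 − j0.00548) S
|Y| = 0.00595 S → |Z| = 1/|Y| = 168 Ω, ∠Z = −∠Y = 67.0°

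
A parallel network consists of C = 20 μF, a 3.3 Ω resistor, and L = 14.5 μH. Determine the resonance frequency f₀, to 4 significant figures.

9.346 kHz

ω₀ = 1/√(LC) = 1/√(1.45e-05 × 2e-05) = 58720 rad/s
f₀ = ω₀/(2π) = 9.346 kHz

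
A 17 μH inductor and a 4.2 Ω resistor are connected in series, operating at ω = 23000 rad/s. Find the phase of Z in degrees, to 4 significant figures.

X_L = ωL = 0.3910 Ω
Z = 4.200 + j0.3910 Ω
|Z| = √(4.200² + 0.3910²) = 4.218 Ω
∠Z = arctan(0.3910/4.200) = 5.319°

5.319°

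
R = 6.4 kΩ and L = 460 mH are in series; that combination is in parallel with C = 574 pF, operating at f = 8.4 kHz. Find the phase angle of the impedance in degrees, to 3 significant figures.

ω = 2πf = 52780 rad/s
X_L = ωL = 24300 Ω
X_C = 1/(ωC) = 33000 Ω
Branch 1 (R+jX_L): Z₁ = 6400 + j24300 Ω, |Z₁| = 25100 Ω
Branch 2 (−jX_C): Z₂ = −j33000 Ω
Parallel: Z = Z₁Z₂/(Z₁+Z₂), |Z| = 76600 Ω, ∠Z = 39.0°

39.0°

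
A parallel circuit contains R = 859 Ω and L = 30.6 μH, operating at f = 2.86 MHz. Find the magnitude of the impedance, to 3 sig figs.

ω = 2πf = 1.797e+07 rad/s
X_L = ωL = 550 Ω
Parallel: admittances add. Y = 1/R + 1/(jωL)
Y = (0.00116 − j0.00182) S
|Y| = 0.00216 S → |Z| = 1/|Y| = 463 Ω, ∠Z = −∠Y = 57.4°

463 Ω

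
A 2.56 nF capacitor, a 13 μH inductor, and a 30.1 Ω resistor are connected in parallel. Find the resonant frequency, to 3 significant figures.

ω₀ = 1/√(LC) = 1/√(1.3e-05 × 2.56e-09) = 5.482e+06 rad/s
f₀ = ω₀/(2π) = 872 kHz

872 kHz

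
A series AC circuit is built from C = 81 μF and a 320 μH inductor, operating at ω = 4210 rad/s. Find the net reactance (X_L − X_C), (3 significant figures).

X_L = ωL = 1.35 Ω
X_C = 1/(ωC) = 2.93 Ω
X = 1.35 − 2.93 = -1.59 Ω

-1.59 Ω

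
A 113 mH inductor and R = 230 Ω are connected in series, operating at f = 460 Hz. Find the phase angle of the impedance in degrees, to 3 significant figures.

54.8°

ω = 2πf = 2890 rad/s
X_L = ωL = 327 Ω
Z = 230 + j327 Ω
|Z| = √(230² + 327²) = 399 Ω
∠Z = arctan(327/230) = 54.8°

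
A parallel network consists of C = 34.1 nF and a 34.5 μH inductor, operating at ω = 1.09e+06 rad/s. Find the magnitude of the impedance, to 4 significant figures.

94.55 Ω

X_L = ωL = 37.60 Ω
X_C = 1/(ωC) = 26.90 Ω
Parallel: admittances add. Y = 1/(jωL) + jωC
Y = (0 + j0.01058) S
|Y| = 0.01058 S → |Z| = 1/|Y| = 94.55 Ω, ∠Z = −∠Y = -90.00°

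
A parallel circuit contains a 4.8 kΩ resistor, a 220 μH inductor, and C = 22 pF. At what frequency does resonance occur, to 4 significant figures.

ω₀ = 1/√(LC) = 1/√(0.00022 × 2.2e-11) = 1.437e+07 rad/s
f₀ = ω₀/(2π) = 2.288 MHz

2.288 MHz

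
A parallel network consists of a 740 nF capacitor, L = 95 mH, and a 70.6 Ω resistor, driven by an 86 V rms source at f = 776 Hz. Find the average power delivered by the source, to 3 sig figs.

ω = 2πf = 4876 rad/s
X_L = ωL = 463 Ω
X_C = 1/(ωC) = 277 Ω
Parallel: admittances add. Y = 1/R + 1/(jωL) + jωC
Y = (0.0142 + j0.00145) S
|Y| = 0.0142 S → |Z| = 1/|Y| = 70.2 Ω, ∠Z = −∠Y = -5.84°
I = V/|Z| = 1.22 A
P = VI cos φ = 86 × 1.22 × cos(-5.84°) = 105 W

105 W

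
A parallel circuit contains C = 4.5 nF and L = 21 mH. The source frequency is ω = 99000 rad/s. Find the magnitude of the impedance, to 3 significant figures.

X_L = ωL = 2080 Ω
X_C = 1/(ωC) = 2240 Ω
Parallel: admittances add. Y = 1/(jωL) + jωC
Y = (0 − j3.55e-05) S
|Y| = 3.55e-05 S → |Z| = 1/|Y| = 28200 Ω, ∠Z = −∠Y = 90.0°

28200 Ω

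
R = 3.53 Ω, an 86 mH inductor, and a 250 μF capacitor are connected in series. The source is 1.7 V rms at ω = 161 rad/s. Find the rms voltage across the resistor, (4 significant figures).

0.5195 V

X_L = ωL = 13.85 Ω
X_C = 1/(ωC) = 24.84 Ω
Net reactance X = X_L − X_C = -11.00 Ω
Z = 3.530 − j11.00 Ω
|Z| = √(3.530² + 11.00²) = 11.55 Ω
I = V/|Z| = 147.2 mA
V_R = I·|Z_R| = 0.1472 × 3.530 = 0.5195 V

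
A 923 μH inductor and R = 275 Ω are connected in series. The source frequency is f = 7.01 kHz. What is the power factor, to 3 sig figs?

0.989

ω = 2πf = 44050 rad/s
X_L = ωL = 40.7 Ω
Z = 275 + j40.7 Ω
|Z| = √(275² + 40.7²) = 278 Ω
∠Z = arctan(40.7/275) = 8.41°
cos φ = cos(8.41°) = 0.989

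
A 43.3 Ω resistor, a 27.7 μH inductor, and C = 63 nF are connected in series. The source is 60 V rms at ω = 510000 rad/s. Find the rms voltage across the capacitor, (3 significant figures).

X_L = ωL = 14.1 Ω
X_C = 1/(ωC) = 31.1 Ω
Net reactance X = X_L − X_C = -17.0 Ω
Z = 43.3 − j17.0 Ω
|Z| = √(43.3² + 17.0²) = 46.5 Ω
I = V/|Z| = 1.29 A
V_C = I·|Z_C| = 1.29 × 31.1 = 40.1 V

40.1 V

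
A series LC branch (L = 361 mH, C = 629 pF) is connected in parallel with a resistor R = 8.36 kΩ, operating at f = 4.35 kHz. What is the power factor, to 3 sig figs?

ω = 2πf = 27330 rad/s
X_L = ωL = 9870 Ω
X_C = 1/(ωC) = 58200 Ω
Branch 1: Z₁ = R = 8360 Ω
Branch 2 (series LC): Z₂ = j(X_L − X_C) = −j48300 Ω
Parallel: Z = Z₁Z₂/(Z₁+Z₂), |Z| = 8240 Ω, ∠Z = -9.82°
cos φ = cos(-9.82°) = 0.985

0.985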